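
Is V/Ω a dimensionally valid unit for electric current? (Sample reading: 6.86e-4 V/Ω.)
Yes

electric current has SI base units: A
V/Ω reduces to the same SI base units, so it is a valid unit for electric current.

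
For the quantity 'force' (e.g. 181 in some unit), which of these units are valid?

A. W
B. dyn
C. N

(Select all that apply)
B, C

force has SI base units: kg * m / s^2

Checking each option against kg * m / s^2:
  A. W: ✗ does not match
  B. dyn: ✓ matches
  C. N: ✓ matches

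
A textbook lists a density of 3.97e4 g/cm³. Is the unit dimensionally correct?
Yes

density has SI base units: kg / m^3
g/cm³ reduces to the same SI base units, so it is a valid unit for density.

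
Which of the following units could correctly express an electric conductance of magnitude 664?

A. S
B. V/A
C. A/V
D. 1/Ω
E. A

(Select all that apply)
A, C, D

electric conductance has SI base units: A^2 * s^3 / (kg * m^2)

Checking each option against A^2 * s^3 / (kg * m^2):
  A. S: ✓ matches
  B. V/A: ✗ does not match
  C. A/V: ✓ matches
  D. 1/Ω: ✓ matches
  E. A: ✗ does not match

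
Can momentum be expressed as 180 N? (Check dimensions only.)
No

momentum has SI base units: kg * m / s
N does NOT reduce to kg * m / s; a valid unit for momentum would be e.g. kg·m/s.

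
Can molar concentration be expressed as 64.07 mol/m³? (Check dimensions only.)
Yes

molar concentration has SI base units: mol / m^3
mol/m³ reduces to the same SI base units, so it is a valid unit for molar concentration.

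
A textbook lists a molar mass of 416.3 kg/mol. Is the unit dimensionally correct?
Yes

molar mass has SI base units: kg / mol
kg/mol reduces to the same SI base units, so it is a valid unit for molar mass.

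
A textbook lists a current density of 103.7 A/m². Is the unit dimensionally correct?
Yes

current density has SI base units: A / m^2
A/m² reduces to the same SI base units, so it is a valid unit for current density.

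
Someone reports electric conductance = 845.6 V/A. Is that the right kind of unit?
No

electric conductance has SI base units: A^2 * s^3 / (kg * m^2)
V/A does NOT reduce to A^2 * s^3 / (kg * m^2); a valid unit for electric conductance would be e.g. S.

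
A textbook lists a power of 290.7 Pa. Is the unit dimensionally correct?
No

power has SI base units: kg * m^2 / s^3
Pa does NOT reduce to kg * m^2 / s^3; a valid unit for power would be e.g. W.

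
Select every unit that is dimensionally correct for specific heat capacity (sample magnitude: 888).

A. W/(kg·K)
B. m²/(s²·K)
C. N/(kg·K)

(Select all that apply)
B

specific heat capacity has SI base units: m^2 / (s^2 * K)

Checking each option against m^2 / (s^2 * K):
  A. W/(kg·K): ✗ does not match
  B. m²/(s²·K): ✓ matches
  C. N/(kg·K): ✗ does not match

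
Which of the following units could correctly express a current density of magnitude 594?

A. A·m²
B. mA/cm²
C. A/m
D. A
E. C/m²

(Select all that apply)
B

current density has SI base units: A / m^2

Checking each option against A / m^2:
  A. A·m²: ✗ does not match
  B. mA/cm²: ✓ matches
  C. A/m: ✗ does not match
  D. A: ✗ does not match
  E. C/m²: ✗ does not match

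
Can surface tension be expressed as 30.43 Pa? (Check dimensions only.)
No

surface tension has SI base units: kg / s^2
Pa does NOT reduce to kg / s^2; a valid unit for surface tension would be e.g. N/m.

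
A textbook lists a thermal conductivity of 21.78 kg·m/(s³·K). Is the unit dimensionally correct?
Yes

thermal conductivity has SI base units: kg * m / (s^3 * K)
kg·m/(s³·K) reduces to the same SI base units, so it is a valid unit for thermal conductivity.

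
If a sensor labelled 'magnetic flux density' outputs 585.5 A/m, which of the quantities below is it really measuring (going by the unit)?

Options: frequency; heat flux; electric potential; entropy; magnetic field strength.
magnetic field strength

magnetic flux density should have units dimensionally equivalent to kg / (A * s^2) (e.g. T).
The given unit 'A/m' reduces to A / m. Of the listed options, that is the dimensionality of magnetic field strength.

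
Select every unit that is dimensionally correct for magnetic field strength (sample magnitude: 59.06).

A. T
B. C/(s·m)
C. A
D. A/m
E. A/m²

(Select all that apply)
B, D

magnetic field strength has SI base units: A / m

Checking each option against A / m:
  A. T: ✗ does not match
  B. C/(s·m): ✓ matches
  C. A: ✗ does not match
  D. A/m: ✓ matches
  E. A/m²: ✗ does not match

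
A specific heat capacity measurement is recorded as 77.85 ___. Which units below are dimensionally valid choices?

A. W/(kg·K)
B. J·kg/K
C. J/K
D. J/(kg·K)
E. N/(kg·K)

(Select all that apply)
D

specific heat capacity has SI base units: m^2 / (s^2 * K)

Checking each option against m^2 / (s^2 * K):
  A. W/(kg·K): ✗ does not match
  B. J·kg/K: ✗ does not match
  C. J/K: ✗ does not match
  D. J/(kg·K): ✓ matches
  E. N/(kg·K): ✗ does not match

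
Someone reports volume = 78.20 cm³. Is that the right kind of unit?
Yes

volume has SI base units: m^3
cm³ reduces to the same SI base units, so it is a valid unit for volume.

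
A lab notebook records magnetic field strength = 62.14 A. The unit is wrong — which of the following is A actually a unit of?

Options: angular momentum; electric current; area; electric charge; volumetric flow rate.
electric current

magnetic field strength should have units dimensionally equivalent to A / m (e.g. A/m).
The given unit 'A' reduces to A. Of the listed options, that is the dimensionality of electric current.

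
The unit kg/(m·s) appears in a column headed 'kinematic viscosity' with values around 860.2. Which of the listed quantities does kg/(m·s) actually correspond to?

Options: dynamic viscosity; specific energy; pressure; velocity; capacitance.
dynamic viscosity

kinematic viscosity should have units dimensionally equivalent to m^2 / s (e.g. m²/s).
The given unit 'kg/(m·s)' reduces to kg / (m * s). Of the listed options, that is the dimensionality of dynamic viscosity.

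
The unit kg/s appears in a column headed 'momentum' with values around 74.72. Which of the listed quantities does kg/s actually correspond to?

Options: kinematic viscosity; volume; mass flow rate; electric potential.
mass flow rate

momentum should have units dimensionally equivalent to kg * m / s (e.g. kg·m/s).
The given unit 'kg/s' reduces to kg / s. Of the listed options, that is the dimensionality of mass flow rate.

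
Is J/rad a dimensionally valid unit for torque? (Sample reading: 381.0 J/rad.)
Yes

torque has SI base units: kg * m^2 / s^2
J/rad reduces to the same SI base units, so it is a valid unit for torque.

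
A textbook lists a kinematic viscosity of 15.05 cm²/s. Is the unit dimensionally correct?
Yes

kinematic viscosity has SI base units: m^2 / s
cm²/s reduces to the same SI base units, so it is a valid unit for kinematic viscosity.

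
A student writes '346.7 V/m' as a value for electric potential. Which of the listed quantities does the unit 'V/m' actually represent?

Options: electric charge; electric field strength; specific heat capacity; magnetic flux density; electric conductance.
electric field strength

electric potential should have units dimensionally equivalent to kg * m^2 / (A * s^3) (e.g. V).
The given unit 'V/m' reduces to kg * m / (A * s^3). Of the listed options, that is the dimensionality of electric field strength.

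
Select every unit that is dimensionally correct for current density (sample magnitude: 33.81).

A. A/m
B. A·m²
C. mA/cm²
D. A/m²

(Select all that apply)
C, D

current density has SI base units: A / m^2

Checking each option against A / m^2:
  A. A/m: ✗ does not match
  B. A·m²: ✗ does not match
  C. mA/cm²: ✓ matches
  D. A/m²: ✓ matches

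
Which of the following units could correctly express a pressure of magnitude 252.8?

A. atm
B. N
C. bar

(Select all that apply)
A, C

pressure has SI base units: kg / (m * s^2)

Checking each option against kg / (m * s^2):
  A. atm: ✓ matches
  B. N: ✗ does not match
  C. bar: ✓ matches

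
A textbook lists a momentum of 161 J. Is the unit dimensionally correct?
No

momentum has SI base units: kg * m / s
J does NOT reduce to kg * m / s; a valid unit for momentum would be e.g. kg·m/s.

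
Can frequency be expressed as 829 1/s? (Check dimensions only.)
Yes

frequency has SI base units: 1 / s
1/s reduces to the same SI base units, so it is a valid unit for frequency.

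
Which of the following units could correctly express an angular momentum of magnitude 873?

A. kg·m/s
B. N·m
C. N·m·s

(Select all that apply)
C

angular momentum has SI base units: kg * m^2 / s

Checking each option against kg * m^2 / s:
  A. kg·m/s: ✗ does not match
  B. N·m: ✗ does not match
  C. N·m·s: ✓ matches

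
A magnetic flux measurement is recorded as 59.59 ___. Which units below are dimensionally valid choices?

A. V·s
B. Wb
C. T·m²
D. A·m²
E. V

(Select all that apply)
A, B, C

magnetic flux has SI base units: kg * m^2 / (A * s^2)

Checking each option against kg * m^2 / (A * s^2):
  A. V·s: ✓ matches
  B. Wb: ✓ matches
  C. T·m²: ✓ matches
  D. A·m²: ✗ does not match
  E. V: ✗ does not match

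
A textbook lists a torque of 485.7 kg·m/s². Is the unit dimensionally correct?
No

torque has SI base units: kg * m^2 / s^2
kg·m/s² does NOT reduce to kg * m^2 / s^2; a valid unit for torque would be e.g. N·m.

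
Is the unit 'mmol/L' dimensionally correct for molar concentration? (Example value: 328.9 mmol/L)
Yes

molar concentration has SI base units: mol / m^3
mmol/L reduces to the same SI base units, so it is a valid unit for molar concentration.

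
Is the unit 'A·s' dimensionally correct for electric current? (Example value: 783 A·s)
No

electric current has SI base units: A
A·s does NOT reduce to A; a valid unit for electric current would be e.g. A.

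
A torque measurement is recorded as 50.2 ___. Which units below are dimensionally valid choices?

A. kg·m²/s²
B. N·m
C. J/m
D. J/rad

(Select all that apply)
A, B, D

torque has SI base units: kg * m^2 / s^2

Checking each option against kg * m^2 / s^2:
  A. kg·m²/s²: ✓ matches
  B. N·m: ✓ matches
  C. J/m: ✗ does not match
  D. J/rad: ✓ matches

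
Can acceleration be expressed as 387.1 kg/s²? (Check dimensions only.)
No

acceleration has SI base units: m / s^2
kg/s² does NOT reduce to m / s^2; a valid unit for acceleration would be e.g. m/s².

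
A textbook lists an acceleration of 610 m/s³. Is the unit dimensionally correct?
No

acceleration has SI base units: m / s^2
m/s³ does NOT reduce to m / s^2; a valid unit for acceleration would be e.g. m/s².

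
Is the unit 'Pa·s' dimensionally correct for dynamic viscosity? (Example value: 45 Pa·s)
Yes

dynamic viscosity has SI base units: kg / (m * s)
Pa·s reduces to the same SI base units, so it is a valid unit for dynamic viscosity.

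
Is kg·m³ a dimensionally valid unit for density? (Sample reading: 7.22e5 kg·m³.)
No

density has SI base units: kg / m^3
kg·m³ does NOT reduce to kg / m^3; a valid unit for density would be e.g. kg/m³.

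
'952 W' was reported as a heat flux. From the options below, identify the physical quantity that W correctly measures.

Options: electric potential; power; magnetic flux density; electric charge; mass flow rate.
power

heat flux should have units dimensionally equivalent to kg / s^3 (e.g. W/m²).
The given unit 'W' reduces to kg * m^2 / s^3. Of the listed options, that is the dimensionality of power.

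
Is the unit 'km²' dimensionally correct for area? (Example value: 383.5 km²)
Yes

area has SI base units: m^2
km² reduces to the same SI base units, so it is a valid unit for area.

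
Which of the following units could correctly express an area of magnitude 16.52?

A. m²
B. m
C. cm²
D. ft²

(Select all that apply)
A, C, D

area has SI base units: m^2

Checking each option against m^2:
  A. m²: ✓ matches
  B. m: ✗ does not match
  C. cm²: ✓ matches
  D. ft²: ✓ matches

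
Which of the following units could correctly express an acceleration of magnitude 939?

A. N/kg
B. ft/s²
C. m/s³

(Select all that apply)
A, B

acceleration has SI base units: m / s^2

Checking each option against m / s^2:
  A. N/kg: ✓ matches
  B. ft/s²: ✓ matches
  C. m/s³: ✗ does not match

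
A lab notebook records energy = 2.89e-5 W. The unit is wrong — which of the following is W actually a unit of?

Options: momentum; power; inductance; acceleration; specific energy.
power

energy should have units dimensionally equivalent to kg * m^2 / s^2 (e.g. J).
The given unit 'W' reduces to kg * m^2 / s^3. Of the listed options, that is the dimensionality of power.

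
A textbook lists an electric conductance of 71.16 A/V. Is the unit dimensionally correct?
Yes

electric conductance has SI base units: A^2 * s^3 / (kg * m^2)
A/V reduces to the same SI base units, so it is a valid unit for electric conductance.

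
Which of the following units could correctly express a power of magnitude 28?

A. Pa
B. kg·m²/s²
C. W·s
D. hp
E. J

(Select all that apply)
D

power has SI base units: kg * m^2 / s^3

Checking each option against kg * m^2 / s^3:
  A. Pa: ✗ does not match
  B. kg·m²/s²: ✗ does not match
  C. W·s: ✗ does not match
  D. hp: ✓ matches
  E. J: ✗ does not match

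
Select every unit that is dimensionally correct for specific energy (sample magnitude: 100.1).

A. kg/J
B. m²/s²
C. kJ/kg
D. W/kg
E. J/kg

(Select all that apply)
B, C, E

specific energy has SI base units: m^2 / s^2

Checking each option against m^2 / s^2:
  A. kg/J: ✗ does not match
  B. m²/s²: ✓ matches
  C. kJ/kg: ✓ matches
  D. W/kg: ✗ does not match
  E. J/kg: ✓ matches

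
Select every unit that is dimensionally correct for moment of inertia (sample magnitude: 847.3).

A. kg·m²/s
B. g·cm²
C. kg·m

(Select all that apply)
B

moment of inertia has SI base units: kg * m^2

Checking each option against kg * m^2:
  A. kg·m²/s: ✗ does not match
  B. g·cm²: ✓ matches
  C. kg·m: ✗ does not match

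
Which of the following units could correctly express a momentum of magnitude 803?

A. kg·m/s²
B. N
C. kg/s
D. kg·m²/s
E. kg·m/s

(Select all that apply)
E

momentum has SI base units: kg * m / s

Checking each option against kg * m / s:
  A. kg·m/s²: ✗ does not match
  B. N: ✗ does not match
  C. kg/s: ✗ does not match
  D. kg·m²/s: ✗ does not match
  E. kg·m/s: ✓ matches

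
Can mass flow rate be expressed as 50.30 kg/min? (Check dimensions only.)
Yes

mass flow rate has SI base units: kg / s
kg/min reduces to the same SI base units, so it is a valid unit for mass flow rate.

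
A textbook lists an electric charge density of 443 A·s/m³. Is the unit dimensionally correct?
Yes

electric charge density has SI base units: A * s / m^3
A·s/m³ reduces to the same SI base units, so it is a valid unit for electric charge density.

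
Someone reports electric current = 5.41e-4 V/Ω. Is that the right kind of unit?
Yes

electric current has SI base units: A
V/Ω reduces to the same SI base units, so it is a valid unit for electric current.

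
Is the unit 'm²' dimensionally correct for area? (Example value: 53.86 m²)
Yes

area has SI base units: m^2
m² reduces to the same SI base units, so it is a valid unit for area.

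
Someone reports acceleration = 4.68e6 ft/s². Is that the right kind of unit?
Yes

acceleration has SI base units: m / s^2
ft/s² reduces to the same SI base units, so it is a valid unit for acceleration.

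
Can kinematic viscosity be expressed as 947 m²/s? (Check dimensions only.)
Yes

kinematic viscosity has SI base units: m^2 / s
m²/s reduces to the same SI base units, so it is a valid unit for kinematic viscosity.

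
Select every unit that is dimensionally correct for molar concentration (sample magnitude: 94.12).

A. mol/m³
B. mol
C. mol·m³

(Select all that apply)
A

molar concentration has SI base units: mol / m^3

Checking each option against mol / m^3:
  A. mol/m³: ✓ matches
  B. mol: ✗ does not match
  C. mol·m³: ✗ does not match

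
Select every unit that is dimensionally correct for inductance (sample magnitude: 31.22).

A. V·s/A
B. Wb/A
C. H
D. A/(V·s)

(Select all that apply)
A, B, C

inductance has SI base units: kg * m^2 / (A^2 * s^2)

Checking each option against kg * m^2 / (A^2 * s^2):
  A. V·s/A: ✓ matches
  B. Wb/A: ✓ matches
  C. H: ✓ matches
  D. A/(V·s): ✗ does not match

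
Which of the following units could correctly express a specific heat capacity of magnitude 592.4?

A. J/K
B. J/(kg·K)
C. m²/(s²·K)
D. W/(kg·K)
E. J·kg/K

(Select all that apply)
B, C

specific heat capacity has SI base units: m^2 / (s^2 * K)

Checking each option against m^2 / (s^2 * K):
  A. J/K: ✗ does not match
  B. J/(kg·K): ✓ matches
  C. m²/(s²·K): ✓ matches
  D. W/(kg·K): ✗ does not match
  E. J·kg/K: ✗ does not match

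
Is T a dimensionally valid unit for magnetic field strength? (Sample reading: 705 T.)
No

magnetic field strength has SI base units: A / m
T does NOT reduce to A / m; a valid unit for magnetic field strength would be e.g. A/m.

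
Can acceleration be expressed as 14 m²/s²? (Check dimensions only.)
No

acceleration has SI base units: m / s^2
m²/s² does NOT reduce to m / s^2; a valid unit for acceleration would be e.g. m/s².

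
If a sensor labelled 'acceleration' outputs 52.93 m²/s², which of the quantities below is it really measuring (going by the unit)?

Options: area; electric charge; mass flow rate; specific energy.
specific energy

acceleration should have units dimensionally equivalent to m / s^2 (e.g. m/s²).
The given unit 'm²/s²' reduces to m^2 / s^2. Of the listed options, that is the dimensionality of specific energy.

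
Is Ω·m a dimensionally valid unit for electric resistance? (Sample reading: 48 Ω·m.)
No

electric resistance has SI base units: kg * m^2 / (A^2 * s^3)
Ω·m does NOT reduce to kg * m^2 / (A^2 * s^3); a valid unit for electric resistance would be e.g. Ω.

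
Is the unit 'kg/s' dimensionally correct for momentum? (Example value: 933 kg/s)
No

momentum has SI base units: kg * m / s
kg/s does NOT reduce to kg * m / s; a valid unit for momentum would be e.g. kg·m/s.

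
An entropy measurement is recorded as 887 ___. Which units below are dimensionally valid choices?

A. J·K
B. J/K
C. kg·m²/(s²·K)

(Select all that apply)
B, C

entropy has SI base units: kg * m^2 / (s^2 * K)

Checking each option against kg * m^2 / (s^2 * K):
  A. J·K: ✗ does not match
  B. J/K: ✓ matches
  C. kg·m²/(s²·K): ✓ matches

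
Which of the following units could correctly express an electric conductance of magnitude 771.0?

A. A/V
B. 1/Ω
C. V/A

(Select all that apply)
A, B

electric conductance has SI base units: A^2 * s^3 / (kg * m^2)

Checking each option against A^2 * s^3 / (kg * m^2):
  A. A/V: ✓ matches
  B. 1/Ω: ✓ matches
  C. V/A: ✗ does not match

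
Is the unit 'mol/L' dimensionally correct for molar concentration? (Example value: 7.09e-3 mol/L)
Yes

molar concentration has SI base units: mol / m^3
mol/L reduces to the same SI base units, so it is a valid unit for molar concentration.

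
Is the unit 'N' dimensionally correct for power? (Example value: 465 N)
No

power has SI base units: kg * m^2 / s^3
N does NOT reduce to kg * m^2 / s^3; a valid unit for power would be e.g. W.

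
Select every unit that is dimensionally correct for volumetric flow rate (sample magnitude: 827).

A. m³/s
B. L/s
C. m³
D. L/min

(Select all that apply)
A, B, D

volumetric flow rate has SI base units: m^3 / s

Checking each option against m^3 / s:
  A. m³/s: ✓ matches
  B. L/s: ✓ matches
  C. m³: ✗ does not match
  D. L/min: ✓ matches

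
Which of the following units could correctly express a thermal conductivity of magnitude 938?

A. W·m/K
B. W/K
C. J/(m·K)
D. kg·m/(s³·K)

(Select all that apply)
D

thermal conductivity has SI base units: kg * m / (s^3 * K)

Checking each option against kg * m / (s^3 * K):
  A. W·m/K: ✗ does not match
  B. W/K: ✗ does not match
  C. J/(m·K): ✗ does not match
  D. kg·m/(s³·K): ✓ matches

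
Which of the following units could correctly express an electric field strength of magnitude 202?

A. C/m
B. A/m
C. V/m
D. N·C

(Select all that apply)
C

electric field strength has SI base units: kg * m / (A * s^3)

Checking each option against kg * m / (A * s^3):
  A. C/m: ✗ does not match
  B. A/m: ✗ does not match
  C. V/m: ✓ matches
  D. N·C: ✗ does not match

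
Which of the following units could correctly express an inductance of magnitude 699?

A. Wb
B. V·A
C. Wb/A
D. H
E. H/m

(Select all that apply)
C, D

inductance has SI base units: kg * m^2 / (A^2 * s^2)

Checking each option against kg * m^2 / (A^2 * s^2):
  A. Wb: ✗ does not match
  B. V·A: ✗ does not match
  C. Wb/A: ✓ matches
  D. H: ✓ matches
  E. H/m: ✗ does not match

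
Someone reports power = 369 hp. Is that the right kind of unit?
Yes

power has SI base units: kg * m^2 / s^3
hp reduces to the same SI base units, so it is a valid unit for power.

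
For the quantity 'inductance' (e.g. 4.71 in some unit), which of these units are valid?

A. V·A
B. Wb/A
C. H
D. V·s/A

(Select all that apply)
B, C, D

inductance has SI base units: kg * m^2 / (A^2 * s^2)

Checking each option against kg * m^2 / (A^2 * s^2):
  A. V·A: ✗ does not match
  B. Wb/A: ✓ matches
  C. H: ✓ matches
  D. V·s/A: ✓ matches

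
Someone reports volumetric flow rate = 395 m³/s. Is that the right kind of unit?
Yes

volumetric flow rate has SI base units: m^3 / s
m³/s reduces to the same SI base units, so it is a valid unit for volumetric flow rate.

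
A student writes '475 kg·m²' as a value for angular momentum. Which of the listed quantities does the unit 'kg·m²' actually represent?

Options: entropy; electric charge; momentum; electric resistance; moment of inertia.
moment of inertia

angular momentum should have units dimensionally equivalent to kg * m^2 / s (e.g. kg·m²/s).
The given unit 'kg·m²' reduces to kg * m^2. Of the listed options, that is the dimensionality of moment of inertia.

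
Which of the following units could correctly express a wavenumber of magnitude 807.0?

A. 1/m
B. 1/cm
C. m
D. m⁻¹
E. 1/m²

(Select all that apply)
A, B, D

wavenumber has SI base units: 1 / m

Checking each option against 1 / m:
  A. 1/m: ✓ matches
  B. 1/cm: ✓ matches
  C. m: ✗ does not match
  D. m⁻¹: ✓ matches
  E. 1/m²: ✗ does not match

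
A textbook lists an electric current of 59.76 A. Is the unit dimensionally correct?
Yes

electric current has SI base units: A
A reduces to the same SI base units, so it is a valid unit for electric current.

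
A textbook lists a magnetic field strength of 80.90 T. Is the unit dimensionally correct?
No

magnetic field strength has SI base units: A / m
T does NOT reduce to A / m; a valid unit for magnetic field strength would be e.g. A/m.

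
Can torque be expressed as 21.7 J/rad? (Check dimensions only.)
Yes

torque has SI base units: kg * m^2 / s^2
J/rad reduces to the same SI base units, so it is a valid unit for torque.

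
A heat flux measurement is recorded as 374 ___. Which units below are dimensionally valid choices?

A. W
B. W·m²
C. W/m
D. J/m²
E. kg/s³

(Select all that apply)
E

heat flux has SI base units: kg / s^3

Checking each option against kg / s^3:
  A. W: ✗ does not match
  B. W·m²: ✗ does not match
  C. W/m: ✗ does not match
  D. J/m²: ✗ does not match
  E. kg/s³: ✓ matches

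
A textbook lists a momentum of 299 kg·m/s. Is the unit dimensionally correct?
Yes

momentum has SI base units: kg * m / s
kg·m/s reduces to the same SI base units, so it is a valid unit for momentum.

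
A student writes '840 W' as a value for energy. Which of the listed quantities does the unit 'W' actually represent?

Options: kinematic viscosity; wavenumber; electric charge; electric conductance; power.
power

energy should have units dimensionally equivalent to kg * m^2 / s^2 (e.g. J).
The given unit 'W' reduces to kg * m^2 / s^3. Of the listed options, that is the dimensionality of power.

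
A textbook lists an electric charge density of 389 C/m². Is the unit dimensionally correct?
No

electric charge density has SI base units: A * s / m^3
C/m² does NOT reduce to A * s / m^3; a valid unit for electric charge density would be e.g. C/m³.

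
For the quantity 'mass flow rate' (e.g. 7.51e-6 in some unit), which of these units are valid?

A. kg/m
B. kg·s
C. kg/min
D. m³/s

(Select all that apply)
C

mass flow rate has SI base units: kg / s

Checking each option against kg / s:
  A. kg/m: ✗ does not match
  B. kg·s: ✗ does not match
  C. kg/min: ✓ matches
  D. m³/s: ✗ does not match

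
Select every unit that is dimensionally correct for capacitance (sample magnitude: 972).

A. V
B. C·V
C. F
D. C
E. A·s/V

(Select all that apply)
C, E

capacitance has SI base units: A^2 * s^4 / (kg * m^2)

Checking each option against A^2 * s^4 / (kg * m^2):
  A. V: ✗ does not match
  B. C·V: ✗ does not match
  C. F: ✓ matches
  D. C: ✗ does not match
  E. A·s/V: ✓ matches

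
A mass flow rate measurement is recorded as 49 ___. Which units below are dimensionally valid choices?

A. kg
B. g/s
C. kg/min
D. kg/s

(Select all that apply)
B, C, D

mass flow rate has SI base units: kg / s

Checking each option against kg / s:
  A. kg: ✗ does not match
  B. g/s: ✓ matches
  C. kg/min: ✓ matches
  D. kg/s: ✓ matches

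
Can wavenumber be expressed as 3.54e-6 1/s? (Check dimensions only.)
No

wavenumber has SI base units: 1 / m
1/s does NOT reduce to 1 / m; a valid unit for wavenumber would be e.g. 1/m.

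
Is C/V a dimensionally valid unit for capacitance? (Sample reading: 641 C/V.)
Yes

capacitance has SI base units: A^2 * s^4 / (kg * m^2)
C/V reduces to the same SI base units, so it is a valid unit for capacitance.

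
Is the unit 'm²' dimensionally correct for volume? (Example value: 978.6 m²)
No

volume has SI base units: m^3
m² does NOT reduce to m^3; a valid unit for volume would be e.g. m³.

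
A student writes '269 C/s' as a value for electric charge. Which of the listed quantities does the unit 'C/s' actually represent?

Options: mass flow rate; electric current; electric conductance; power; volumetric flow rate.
electric current

electric charge should have units dimensionally equivalent to A * s (e.g. C).
The given unit 'C/s' reduces to A. Of the listed options, that is the dimensionality of electric current.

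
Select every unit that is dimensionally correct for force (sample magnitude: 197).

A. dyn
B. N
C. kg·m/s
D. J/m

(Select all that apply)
A, B, D

force has SI base units: kg * m / s^2

Checking each option against kg * m / s^2:
  A. dyn: ✓ matches
  B. N: ✓ matches
  C. kg·m/s: ✗ does not match
  D. J/m: ✓ matches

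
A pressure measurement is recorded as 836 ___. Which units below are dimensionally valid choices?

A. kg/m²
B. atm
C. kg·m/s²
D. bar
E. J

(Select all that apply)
B, D

pressure has SI base units: kg / (m * s^2)

Checking each option against kg / (m * s^2):
  A. kg/m²: ✗ does not match
  B. atm: ✓ matches
  C. kg·m/s²: ✗ does not match
  D. bar: ✓ matches
  E. J: ✗ does not match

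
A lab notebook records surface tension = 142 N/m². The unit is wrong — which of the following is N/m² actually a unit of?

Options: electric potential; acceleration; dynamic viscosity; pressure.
pressure

surface tension should have units dimensionally equivalent to kg / s^2 (e.g. N/m).
The given unit 'N/m²' reduces to kg / (m * s^2). Of the listed options, that is the dimensionality of pressure.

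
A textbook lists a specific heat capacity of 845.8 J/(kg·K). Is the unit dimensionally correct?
Yes

specific heat capacity has SI base units: m^2 / (s^2 * K)
J/(kg·K) reduces to the same SI base units, so it is a valid unit for specific heat capacity.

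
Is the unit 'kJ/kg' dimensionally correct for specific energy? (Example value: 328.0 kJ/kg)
Yes

specific energy has SI base units: m^2 / s^2
kJ/kg reduces to the same SI base units, so it is a valid unit for specific energy.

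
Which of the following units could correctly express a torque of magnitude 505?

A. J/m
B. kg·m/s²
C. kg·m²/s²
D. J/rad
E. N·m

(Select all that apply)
C, D, E

torque has SI base units: kg * m^2 / s^2

Checking each option against kg * m^2 / s^2:
  A. J/m: ✗ does not match
  B. kg·m/s²: ✗ does not match
  C. kg·m²/s²: ✓ matches
  D. J/rad: ✓ matches
  E. N·m: ✓ matches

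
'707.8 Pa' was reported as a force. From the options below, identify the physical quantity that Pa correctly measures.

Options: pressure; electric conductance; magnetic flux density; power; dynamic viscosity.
pressure

force should have units dimensionally equivalent to kg * m / s^2 (e.g. N).
The given unit 'Pa' reduces to kg / (m * s^2). Of the listed options, that is the dimensionality of pressure.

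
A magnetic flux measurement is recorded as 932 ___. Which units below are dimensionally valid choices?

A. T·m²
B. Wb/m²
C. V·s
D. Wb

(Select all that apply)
A, C, D

magnetic flux has SI base units: kg * m^2 / (A * s^2)

Checking each option against kg * m^2 / (A * s^2):
  A. T·m²: ✓ matches
  B. Wb/m²: ✗ does not match
  C. V·s: ✓ matches
  D. Wb: ✓ matches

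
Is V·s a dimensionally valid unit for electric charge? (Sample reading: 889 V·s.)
No

electric charge has SI base units: A * s
V·s does NOT reduce to A * s; a valid unit for electric charge would be e.g. C.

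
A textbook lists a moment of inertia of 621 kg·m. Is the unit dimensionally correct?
No

moment of inertia has SI base units: kg * m^2
kg·m does NOT reduce to kg * m^2; a valid unit for moment of inertia would be e.g. kg·m².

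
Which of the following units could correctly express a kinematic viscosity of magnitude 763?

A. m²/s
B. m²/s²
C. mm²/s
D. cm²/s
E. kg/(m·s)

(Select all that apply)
A, C, D

kinematic viscosity has SI base units: m^2 / s

Checking each option against m^2 / s:
  A. m²/s: ✓ matches
  B. m²/s²: ✗ does not match
  C. mm²/s: ✓ matches
  D. cm²/s: ✓ matches
  E. kg/(m·s): ✗ does not match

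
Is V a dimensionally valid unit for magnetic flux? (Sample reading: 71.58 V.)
No

magnetic flux has SI base units: kg * m^2 / (A * s^2)
V does NOT reduce to kg * m^2 / (A * s^2); a valid unit for magnetic flux would be e.g. Wb.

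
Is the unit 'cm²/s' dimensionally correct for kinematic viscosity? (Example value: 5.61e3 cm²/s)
Yes

kinematic viscosity has SI base units: m^2 / s
cm²/s reduces to the same SI base units, so it is a valid unit for kinematic viscosity.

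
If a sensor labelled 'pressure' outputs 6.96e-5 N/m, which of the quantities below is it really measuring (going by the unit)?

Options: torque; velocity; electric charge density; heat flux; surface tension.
surface tension

pressure should have units dimensionally equivalent to kg / (m * s^2) (e.g. Pa).
The given unit 'N/m' reduces to kg / s^2. Of the listed options, that is the dimensionality of surface tension.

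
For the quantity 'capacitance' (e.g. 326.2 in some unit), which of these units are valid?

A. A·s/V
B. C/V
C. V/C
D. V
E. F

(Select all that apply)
A, B, E

capacitance has SI base units: A^2 * s^4 / (kg * m^2)

Checking each option against A^2 * s^4 / (kg * m^2):
  A. A·s/V: ✓ matches
  B. C/V: ✓ matches
  C. V/C: ✗ does not match
  D. V: ✗ does not match
  E. F: ✓ matches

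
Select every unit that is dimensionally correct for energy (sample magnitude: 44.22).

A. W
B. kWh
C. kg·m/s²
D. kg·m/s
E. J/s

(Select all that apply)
B

energy has SI base units: kg * m^2 / s^2

Checking each option against kg * m^2 / s^2:
  A. W: ✗ does not match
  B. kWh: ✓ matches
  C. kg·m/s²: ✗ does not match
  D. kg·m/s: ✗ does not match
  E. J/s: ✗ does not match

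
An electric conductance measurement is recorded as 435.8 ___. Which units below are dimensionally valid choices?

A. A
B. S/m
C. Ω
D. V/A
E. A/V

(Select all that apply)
E

electric conductance has SI base units: A^2 * s^3 / (kg * m^2)

Checking each option against A^2 * s^3 / (kg * m^2):
  A. A: ✗ does not match
  B. S/m: ✗ does not match
  C. Ω: ✗ does not match
  D. V/A: ✗ does not match
  E. A/V: ✓ matches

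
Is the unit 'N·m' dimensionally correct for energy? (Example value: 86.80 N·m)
Yes

energy has SI base units: kg * m^2 / s^2
N·m reduces to the same SI base units, so it is a valid unit for energy.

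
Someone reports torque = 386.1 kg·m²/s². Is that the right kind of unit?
Yes

torque has SI base units: kg * m^2 / s^2
kg·m²/s² reduces to the same SI base units, so it is a valid unit for torque.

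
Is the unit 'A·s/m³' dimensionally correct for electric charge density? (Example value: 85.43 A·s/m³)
Yes

electric charge density has SI base units: A * s / m^3
A·s/m³ reduces to the same SI base units, so it is a valid unit for electric charge density.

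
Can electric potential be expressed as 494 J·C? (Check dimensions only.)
No

electric potential has SI base units: kg * m^2 / (A * s^3)
J·C does NOT reduce to kg * m^2 / (A * s^3); a valid unit for electric potential would be e.g. V.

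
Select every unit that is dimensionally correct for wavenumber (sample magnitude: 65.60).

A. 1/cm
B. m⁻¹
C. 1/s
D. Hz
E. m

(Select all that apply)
A, B

wavenumber has SI base units: 1 / m

Checking each option against 1 / m:
  A. 1/cm: ✓ matches
  B. m⁻¹: ✓ matches
  C. 1/s: ✗ does not match
  D. Hz: ✗ does not match
  E. m: ✗ does not match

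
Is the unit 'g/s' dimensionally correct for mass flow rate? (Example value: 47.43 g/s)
Yes

mass flow rate has SI base units: kg / s
g/s reduces to the same SI base units, so it is a valid unit for mass flow rate.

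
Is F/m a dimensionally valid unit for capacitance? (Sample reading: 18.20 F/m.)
No

capacitance has SI base units: A^2 * s^4 / (kg * m^2)
F/m does NOT reduce to A^2 * s^4 / (kg * m^2); a valid unit for capacitance would be e.g. F.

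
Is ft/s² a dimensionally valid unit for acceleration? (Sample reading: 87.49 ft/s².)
Yes

acceleration has SI base units: m / s^2
ft/s² reduces to the same SI base units, so it is a valid unit for acceleration.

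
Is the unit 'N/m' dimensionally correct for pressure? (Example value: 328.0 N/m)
No

pressure has SI base units: kg / (m * s^2)
N/m does NOT reduce to kg / (m * s^2); a valid unit for pressure would be e.g. Pa.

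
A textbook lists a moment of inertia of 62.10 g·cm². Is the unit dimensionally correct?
Yes

moment of inertia has SI base units: kg * m^2
g·cm² reduces to the same SI base units, so it is a valid unit for moment of inertia.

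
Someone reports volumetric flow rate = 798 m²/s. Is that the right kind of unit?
No

volumetric flow rate has SI base units: m^3 / s
m²/s does NOT reduce to m^3 / s; a valid unit for volumetric flow rate would be e.g. m³/s.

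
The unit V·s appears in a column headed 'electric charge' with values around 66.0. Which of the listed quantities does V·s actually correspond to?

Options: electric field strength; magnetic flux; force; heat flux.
magnetic flux

electric charge should have units dimensionally equivalent to A * s (e.g. C).
The given unit 'V·s' reduces to kg * m^2 / (A * s^2). Of the listed options, that is the dimensionality of magnetic flux.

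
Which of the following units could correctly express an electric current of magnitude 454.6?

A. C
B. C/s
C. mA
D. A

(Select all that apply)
B, C, D

electric current has SI base units: A

Checking each option against A:
  A. C: ✗ does not match
  B. C/s: ✓ matches
  C. mA: ✓ matches
  D. A: ✓ matches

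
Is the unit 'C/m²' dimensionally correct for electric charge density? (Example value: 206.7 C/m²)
No

electric charge density has SI base units: A * s / m^3
C/m² does NOT reduce to A * s / m^3; a valid unit for electric charge density would be e.g. C/m³.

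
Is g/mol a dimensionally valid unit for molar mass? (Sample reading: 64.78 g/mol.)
Yes

molar mass has SI base units: kg / mol
g/mol reduces to the same SI base units, so it is a valid unit for molar mass.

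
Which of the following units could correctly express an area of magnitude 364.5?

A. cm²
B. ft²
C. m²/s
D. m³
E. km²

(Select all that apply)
A, B, E

area has SI base units: m^2

Checking each option against m^2:
  A. cm²: ✓ matches
  B. ft²: ✓ matches
  C. m²/s: ✗ does not match
  D. m³: ✗ does not match
  E. km²: ✓ matches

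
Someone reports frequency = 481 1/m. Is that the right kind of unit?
No

frequency has SI base units: 1 / s
1/m does NOT reduce to 1 / s; a valid unit for frequency would be e.g. Hz.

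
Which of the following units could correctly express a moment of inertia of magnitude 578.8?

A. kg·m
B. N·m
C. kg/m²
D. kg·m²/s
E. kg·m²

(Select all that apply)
E

moment of inertia has SI base units: kg * m^2

Checking each option against kg * m^2:
  A. kg·m: ✗ does not match
  B. N·m: ✗ does not match
  C. kg/m²: ✗ does not match
  D. kg·m²/s: ✗ does not match
  E. kg·m²: ✓ matches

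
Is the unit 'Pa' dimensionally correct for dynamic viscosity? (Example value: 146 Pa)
No

dynamic viscosity has SI base units: kg / (m * s)
Pa does NOT reduce to kg / (m * s); a valid unit for dynamic viscosity would be e.g. Pa·s.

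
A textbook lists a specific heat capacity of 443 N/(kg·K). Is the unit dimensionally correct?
No

specific heat capacity has SI base units: m^2 / (s^2 * K)
N/(kg·K) does NOT reduce to m^2 / (s^2 * K); a valid unit for specific heat capacity would be e.g. J/(kg·K).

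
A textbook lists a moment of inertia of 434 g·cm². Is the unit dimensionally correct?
Yes

moment of inertia has SI base units: kg * m^2
g·cm² reduces to the same SI base units, so it is a valid unit for moment of inertia.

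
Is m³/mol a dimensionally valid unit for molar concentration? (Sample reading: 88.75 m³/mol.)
No

molar concentration has SI base units: mol / m^3
m³/mol does NOT reduce to mol / m^3; a valid unit for molar concentration would be e.g. mol/m³.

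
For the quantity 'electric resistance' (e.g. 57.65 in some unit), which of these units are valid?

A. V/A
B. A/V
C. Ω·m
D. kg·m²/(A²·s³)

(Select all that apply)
A, D

electric resistance has SI base units: kg * m^2 / (A^2 * s^3)

Checking each option against kg * m^2 / (A^2 * s^3):
  A. V/A: ✓ matches
  B. A/V: ✗ does not match
  C. Ω·m: ✗ does not match
  D. kg·m²/(A²·s³): ✓ matches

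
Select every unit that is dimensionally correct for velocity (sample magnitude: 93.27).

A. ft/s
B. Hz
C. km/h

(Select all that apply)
A, C

velocity has SI base units: m / s

Checking each option against m / s:
  A. ft/s: ✓ matches
  B. Hz: ✗ does not match
  C. km/h: ✓ matches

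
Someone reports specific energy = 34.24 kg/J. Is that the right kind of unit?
No

specific energy has SI base units: m^2 / s^2
kg/J does NOT reduce to m^2 / s^2; a valid unit for specific energy would be e.g. J/kg.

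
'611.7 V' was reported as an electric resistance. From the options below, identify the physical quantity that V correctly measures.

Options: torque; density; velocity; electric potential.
electric potential

electric resistance should have units dimensionally equivalent to kg * m^2 / (A^2 * s^3) (e.g. Ω).
The given unit 'V' reduces to kg * m^2 / (A * s^3). Of the listed options, that is the dimensionality of electric potential.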